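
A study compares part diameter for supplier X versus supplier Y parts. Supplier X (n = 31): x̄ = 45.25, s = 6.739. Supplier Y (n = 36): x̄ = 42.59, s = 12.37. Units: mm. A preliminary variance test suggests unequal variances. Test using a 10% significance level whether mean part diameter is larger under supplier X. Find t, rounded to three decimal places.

Let group 1 = supplier X, group 2 = supplier Y. H0: μ_1 = μ_2; H1: μ_1 > μ_2 (Welch's two-sample t-test, right-tailed).
t = (x̄_1 − x̄_2)/√(s_1²/n_1 + s_2²/n_2) = (45.25 − 42.59)/√(6.739²/31 + 12.37²/36) = 1.113
Welch–Satterthwaite df ≈ 55.58
p-value = P(T ≥ 1.113) ≈ 0.135
Since p ≈ 0.135 > α = 0.1, fail to reject H0; the evidence is not statistically significant.

1.113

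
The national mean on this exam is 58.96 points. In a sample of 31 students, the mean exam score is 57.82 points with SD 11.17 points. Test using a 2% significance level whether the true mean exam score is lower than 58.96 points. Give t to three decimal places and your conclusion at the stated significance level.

H0: μ = 58.96; H1: μ < 58.96 (one-sample t-test, left-tailed).
t = (x̄ − μ₀)/(s/√n) = (57.82 − 58.96)/(11.17/√31) = -0.568
df = n − 1 = 30
p-value = P(T ≤ -0.568) ≈ 0.287
Since p ≈ 0.287 > α = 0.02, fail to reject H0; the data do not provide sufficient evidence against H0.

t = -0.568; fail to reject H0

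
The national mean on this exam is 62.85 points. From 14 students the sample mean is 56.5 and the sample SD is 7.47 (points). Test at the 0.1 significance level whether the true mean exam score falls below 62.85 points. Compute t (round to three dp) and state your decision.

t = -3.181; reject H0

H0: μ = 62.85; H1: μ < 62.85 (one-sample t-test, left-tailed).
t = (x̄ − μ₀)/(s/√n) = (56.5 − 62.85)/(7.47/√14) = -3.181
df = n − 1 = 13
p-value = P(T ≤ -3.181) ≈ 0.004
Since p ≈ 0.004 < α = 0.1, reject H0; the data support H1.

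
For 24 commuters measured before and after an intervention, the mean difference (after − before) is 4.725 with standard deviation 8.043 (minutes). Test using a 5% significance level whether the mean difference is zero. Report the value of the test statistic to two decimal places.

H0: μ_d = 0; H1: μ_d ≠ 0 (paired t-test on the differences, two-sided).
t = d̄/(s_d/√n) = 4.725/(8.043/√24) = 2.88
df = n − 1 = 23
Two-sided p-value ≈ 0.008
Since p ≈ 0.008 < α = 0.05, reject H0; the evidence is statistically significant.

2.88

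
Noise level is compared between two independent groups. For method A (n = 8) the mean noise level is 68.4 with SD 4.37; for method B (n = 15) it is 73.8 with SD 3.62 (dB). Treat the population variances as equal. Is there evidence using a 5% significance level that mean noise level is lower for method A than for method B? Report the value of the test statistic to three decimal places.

Let group 1 = method A, group 2 = method B. H0: μ_1 = μ_2; H1: μ_1 < μ_2 (two-sample pooled-variance t-test, left-tailed).
s_p² = [(8−1)·4.37² + (15−1)·3.62²]/(8+15−2) = 15.1019
t = (68.4 − 73.8)/√[15.1019·(1/8 + 1/15)] = -3.174
df = n₁ + n₂ − 2 = 21
p-value = P(T ≤ -3.174) ≈ 0.002
Since p ≈ 0.002 < α = 0.05, reject H0; the evidence is statistically significant.

-3.174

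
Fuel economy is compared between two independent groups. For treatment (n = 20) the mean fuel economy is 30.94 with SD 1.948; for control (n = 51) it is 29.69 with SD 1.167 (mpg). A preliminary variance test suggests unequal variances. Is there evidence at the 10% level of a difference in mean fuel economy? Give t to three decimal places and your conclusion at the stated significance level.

Let group 1 = treatment, group 2 = control. H0: μ_1 = μ_2; H1: μ_1 ≠ μ_2 (Welch's two-sample t-test, two-sided).
t = (x̄_1 − x̄_2)/√(s_1²/n_1 + s_2²/n_2) = (30.94 − 29.69)/√(1.948²/20 + 1.167²/51) = 2.687
Welch–Satterthwaite df ≈ 24.54
Two-sided p-value ≈ 0.013
Since p ≈ 0.013 < α = 0.1, reject H0; the evidence is statistically significant.

t = 2.687; reject H0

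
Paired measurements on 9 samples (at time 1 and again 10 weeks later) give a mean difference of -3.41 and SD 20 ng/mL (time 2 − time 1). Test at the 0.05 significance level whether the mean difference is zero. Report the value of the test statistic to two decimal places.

-0.51

H0: μ_d = 0; H1: μ_d ≠ 0 (paired t-test on the differences, two-sided).
t = d̄/(s_d/√n) = -3.41/(20/√9) = -0.51
df = n − 1 = 8
Two-sided p-value ≈ 0.623
Since p ≈ 0.623 > α = 0.05, fail to reject H0; the evidence is not statistically significant.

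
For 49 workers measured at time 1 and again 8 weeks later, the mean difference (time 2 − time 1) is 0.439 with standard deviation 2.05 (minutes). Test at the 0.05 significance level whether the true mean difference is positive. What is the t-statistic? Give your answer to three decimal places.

1.499

H0: μ_d = 0; H1: μ_d > 0 (paired t-test on the differences, right-tailed).
t = d̄/(s_d/√n) = 0.439/(2.05/√49) = 1.499
df = n − 1 = 48
p-value = P(T ≥ 1.499) ≈ 0.0702
Since p ≈ 0.0702 > α = 0.05, fail to reject H0; the data do not provide sufficient evidence against H0.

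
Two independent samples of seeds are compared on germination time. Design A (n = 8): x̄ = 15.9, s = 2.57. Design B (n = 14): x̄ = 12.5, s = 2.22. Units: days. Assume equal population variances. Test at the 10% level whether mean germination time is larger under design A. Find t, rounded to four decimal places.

Let group 1 = design A, group 2 = design B. H0: μ_1 = μ_2; H1: μ_1 > μ_2 (two-sample pooled-variance t-test, right-tailed).
s_p² = [(8−1)·2.57² + (14−1)·2.22²]/(8+14−2) = 5.51518
t = (15.9 − 12.5)/√[5.51518·(1/8 + 1/14)] = 3.2666
df = n₁ + n₂ − 2 = 20
p-value = P(T ≥ 3.2666) ≈ 0.002
Since p ≈ 0.002 < α = 0.1, reject H0; the data support H1.

3.2666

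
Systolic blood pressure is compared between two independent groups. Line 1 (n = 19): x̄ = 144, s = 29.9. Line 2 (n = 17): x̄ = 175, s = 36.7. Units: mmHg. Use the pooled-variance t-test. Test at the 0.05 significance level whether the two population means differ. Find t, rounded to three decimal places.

Let group 1 = line 1, group 2 = line 2. H0: μ_1 = μ_2; H1: μ_1 ≠ μ_2 (two-sample pooled-variance t-test, two-sided).
s_p² = [(19−1)·29.9² + (17−1)·36.7²]/(19+17−2) = 1107.13
t = (144 − 175)/√[1107.13·(1/19 + 1/17)] = -2.791
df = n₁ + n₂ − 2 = 34
Two-sided p-value ≈ 0.0086
Since p ≈ 0.0086 < α = 0.05, reject H0; the evidence is statistically significant.

-2.791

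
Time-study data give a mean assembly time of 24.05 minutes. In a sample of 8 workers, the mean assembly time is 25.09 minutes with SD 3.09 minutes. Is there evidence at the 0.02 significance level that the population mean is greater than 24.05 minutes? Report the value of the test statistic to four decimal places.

H0: μ = 24.05; H1: μ > 24.05 (one-sample t-test, right-tailed).
t = (x̄ − μ₀)/(s/√n) = (25.09 − 24.05)/(3.09/√8) = 0.9520
df = n − 1 = 7
p-value = P(T ≥ 0.9520) ≈ 0.186
Since p ≈ 0.186 > α = 0.02, fail to reject H0; the evidence is not statistically significant.

0.9520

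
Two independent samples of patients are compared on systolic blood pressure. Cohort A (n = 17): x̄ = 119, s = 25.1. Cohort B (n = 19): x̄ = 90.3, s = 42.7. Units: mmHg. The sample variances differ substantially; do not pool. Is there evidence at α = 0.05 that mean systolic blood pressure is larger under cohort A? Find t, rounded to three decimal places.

Let group 1 = cohort A, group 2 = cohort B. H0: μ_1 = μ_2; H1: μ_1 > μ_2 (Welch's two-sample t-test, right-tailed).
t = (x̄_1 − x̄_2)/√(s_1²/n_1 + s_2²/n_2) = (119 − 90.3)/√(25.1²/17 + 42.7²/19) = 2.488
Welch–Satterthwaite df ≈ 29.62
p-value = P(T ≥ 2.488) ≈ 0.0093
Since p ≈ 0.0093 < α = 0.05, reject H0; the data support H1.

2.488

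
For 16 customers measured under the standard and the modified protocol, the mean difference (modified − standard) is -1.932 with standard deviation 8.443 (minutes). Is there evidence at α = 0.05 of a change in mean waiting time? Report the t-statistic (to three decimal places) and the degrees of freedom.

H0: μ_d = 0; H1: μ_d ≠ 0 (paired t-test on the differences, two-sided).
t = d̄/(s_d/√n) = -1.932/(8.443/√16) = -0.915
df = n − 1 = 15
Two-sided p-value ≈ 0.375
Since p ≈ 0.375 > α = 0.05, fail to reject H0; the data do not provide sufficient evidence against H0.

t = -0.915, df = 15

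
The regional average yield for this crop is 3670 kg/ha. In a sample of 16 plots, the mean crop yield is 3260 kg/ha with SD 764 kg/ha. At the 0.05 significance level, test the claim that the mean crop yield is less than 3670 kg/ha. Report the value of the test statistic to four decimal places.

H0: μ = 3670; H1: μ < 3670 (one-sample t-test, left-tailed).
t = (x̄ − μ₀)/(s/√n) = (3260 − 3670)/(764/√16) = -2.1466
df = n − 1 = 15
p-value = P(T ≤ -2.1466) ≈ 0.0243
Since p ≈ 0.0243 < α = 0.05, reject H0; the data support H1.

-2.1466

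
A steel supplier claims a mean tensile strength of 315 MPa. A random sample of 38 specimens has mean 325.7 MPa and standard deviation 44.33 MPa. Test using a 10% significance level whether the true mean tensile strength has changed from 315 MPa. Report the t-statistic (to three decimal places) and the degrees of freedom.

H0: μ = 315; H1: μ ≠ 315 (one-sample t-test, two-sided).
t = (x̄ − μ₀)/(s/√n) = (325.7 − 315)/(44.33/√38) = 1.488
df = n − 1 = 37
Two-sided p-value ≈ 0.1452
Since p ≈ 0.1452 > α = 0.1, fail to reject H0; the evidence is not statistically significant.

t = 1.488, df = 37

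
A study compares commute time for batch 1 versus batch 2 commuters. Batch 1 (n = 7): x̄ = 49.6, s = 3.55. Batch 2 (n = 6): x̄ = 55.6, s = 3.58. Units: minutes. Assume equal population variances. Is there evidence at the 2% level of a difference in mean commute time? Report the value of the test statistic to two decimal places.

Let group 1 = batch 1, group 2 = batch 2. H0: μ_1 = μ_2; H1: μ_1 ≠ μ_2 (two-sample pooled-variance t-test, two-sided).
s_p² = [(7−1)·3.55² + (6−1)·3.58²]/(7+6−2) = 12.6997
t = (49.6 − 55.6)/√[12.6997·(1/7 + 1/6)] = -3.03
df = n₁ + n₂ − 2 = 11
Two-sided p-value ≈ 0.012
Since p ≈ 0.012 < α = 0.02, reject H0; the data support H1.

-3.03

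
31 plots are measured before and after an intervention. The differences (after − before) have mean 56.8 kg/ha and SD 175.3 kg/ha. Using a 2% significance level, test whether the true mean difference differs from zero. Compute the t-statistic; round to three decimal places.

H0: μ_d = 0; H1: μ_d ≠ 0 (paired t-test on the differences, two-sided).
t = d̄/(s_d/√n) = 56.8/(175.3/√31) = 1.804
df = n − 1 = 30
Two-sided p-value ≈ 0.081
Since p ≈ 0.081 > α = 0.02, fail to reject H0; the data do not provide sufficient evidence against H0.

1.804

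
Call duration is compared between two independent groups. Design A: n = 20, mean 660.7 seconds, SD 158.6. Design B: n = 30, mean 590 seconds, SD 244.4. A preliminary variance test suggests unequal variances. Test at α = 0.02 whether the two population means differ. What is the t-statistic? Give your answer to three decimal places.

Let group 1 = design A, group 2 = design B. H0: μ_1 = μ_2; H1: μ_1 ≠ μ_2 (Welch's two-sample t-test, two-sided).
t = (x̄_1 − x̄_2)/√(s_1²/n_1 + s_2²/n_2) = (660.7 − 590)/√(158.6²/20 + 244.4²/30) = 1.240
Welch–Satterthwaite df ≈ 47.98
Two-sided p-value ≈ 0.221
Since p ≈ 0.221 > α = 0.02, fail to reject H0; the data do not provide sufficient evidence against H0.

1.240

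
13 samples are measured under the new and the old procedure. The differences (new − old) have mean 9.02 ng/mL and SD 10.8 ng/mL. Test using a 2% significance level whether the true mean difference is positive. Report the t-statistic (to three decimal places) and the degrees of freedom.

t = 3.011, df = 12

H0: μ_d = 0; H1: μ_d > 0 (paired t-test on the differences, right-tailed).
t = d̄/(s_d/√n) = 9.02/(10.8/√13) = 3.011
df = n − 1 = 12
p-value = P(T ≥ 3.011) ≈ 0.005
Since p ≈ 0.005 < α = 0.02, reject H0; the evidence is statistically significant.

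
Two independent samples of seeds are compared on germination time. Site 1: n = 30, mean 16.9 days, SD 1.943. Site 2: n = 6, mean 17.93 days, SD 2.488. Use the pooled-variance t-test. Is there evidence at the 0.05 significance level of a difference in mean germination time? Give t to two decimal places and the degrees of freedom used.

Let group 1 = site 1, group 2 = site 2. H0: μ_1 = μ_2; H1: μ_1 ≠ μ_2 (two-sample pooled-variance t-test, two-sided).
s_p² = [(30−1)·1.943² + (6−1)·2.488²]/(30+6−2) = 4.13038
t = (16.9 − 17.93)/√[4.13038·(1/30 + 1/6)] = -1.13
df = n₁ + n₂ − 2 = 34
Two-sided p-value ≈ 0.2650
Since p ≈ 0.2650 > α = 0.05, fail to reject H0; the data do not provide sufficient evidence against H0.

t = -1.13, df = 34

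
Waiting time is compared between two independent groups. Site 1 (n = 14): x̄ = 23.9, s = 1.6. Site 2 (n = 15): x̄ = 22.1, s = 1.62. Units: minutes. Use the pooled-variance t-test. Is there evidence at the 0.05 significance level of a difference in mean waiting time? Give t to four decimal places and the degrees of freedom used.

t = 3.0078, df = 27

Let group 1 = site 1, group 2 = site 2. H0: μ_1 = μ_2; H1: μ_1 ≠ μ_2 (two-sample pooled-variance t-test, two-sided).
s_p² = [(14−1)·1.6² + (15−1)·1.62²]/(14+15−2) = 2.59339
t = (23.9 − 22.1)/√[2.59339·(1/14 + 1/15)] = 3.0078
df = n₁ + n₂ − 2 = 27
Two-sided p-value ≈ 0.006
Since p ≈ 0.006 < α = 0.05, reject H0; the data support H1.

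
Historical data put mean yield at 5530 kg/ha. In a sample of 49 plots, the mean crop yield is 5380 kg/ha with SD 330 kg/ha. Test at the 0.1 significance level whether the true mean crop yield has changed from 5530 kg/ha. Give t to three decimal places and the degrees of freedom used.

t = -3.182, df = 48

H0: μ = 5530; H1: μ ≠ 5530 (one-sample t-test, two-sided).
t = (x̄ − μ₀)/(s/√n) = (5380 − 5530)/(330/√49) = -3.182
df = n − 1 = 48
Two-sided p-value ≈ 0.003
Since p ≈ 0.003 < α = 0.1, reject H0; the data support H1.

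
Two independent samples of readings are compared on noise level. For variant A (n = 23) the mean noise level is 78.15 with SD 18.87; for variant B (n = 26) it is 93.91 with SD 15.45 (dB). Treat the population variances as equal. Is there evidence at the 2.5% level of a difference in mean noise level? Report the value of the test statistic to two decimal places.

Let group 1 = variant A, group 2 = variant B. H0: μ_1 = μ_2; H1: μ_1 ≠ μ_2 (two-sample pooled-variance t-test, two-sided).
s_p² = [(23−1)·18.87² + (26−1)·15.45²]/(23+26−2) = 293.644
t = (78.15 − 93.91)/√[293.644·(1/23 + 1/26)] = -3.21
df = n₁ + n₂ − 2 = 47
Two-sided p-value ≈ 0.0024
Since p ≈ 0.0024 < α = 0.025, reject H0; the evidence is statistically significant.

-3.21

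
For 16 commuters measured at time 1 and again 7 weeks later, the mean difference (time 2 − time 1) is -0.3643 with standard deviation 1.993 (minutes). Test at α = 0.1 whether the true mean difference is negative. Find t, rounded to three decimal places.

-0.731

H0: μ_d = 0; H1: μ_d < 0 (paired t-test on the differences, left-tailed).
t = d̄/(s_d/√n) = -0.3643/(1.993/√16) = -0.731
df = n − 1 = 15
p-value = P(T ≤ -0.731) ≈ 0.2380
Since p ≈ 0.2380 > α = 0.1, fail to reject H0; the data do not provide sufficient evidence against H0.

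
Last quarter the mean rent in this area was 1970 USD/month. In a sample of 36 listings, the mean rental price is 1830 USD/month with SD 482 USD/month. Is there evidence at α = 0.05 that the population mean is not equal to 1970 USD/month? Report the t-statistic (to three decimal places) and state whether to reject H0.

H0: μ = 1970; H1: μ ≠ 1970 (one-sample t-test, two-sided).
t = (x̄ − μ₀)/(s/√n) = (1830 − 1970)/(482/√36) = -1.743
df = n − 1 = 35
Two-sided p-value ≈ 0.0902
Since p ≈ 0.0902 > α = 0.05, fail to reject H0; the evidence is not statistically significant.

t = -1.743; fail to reject H0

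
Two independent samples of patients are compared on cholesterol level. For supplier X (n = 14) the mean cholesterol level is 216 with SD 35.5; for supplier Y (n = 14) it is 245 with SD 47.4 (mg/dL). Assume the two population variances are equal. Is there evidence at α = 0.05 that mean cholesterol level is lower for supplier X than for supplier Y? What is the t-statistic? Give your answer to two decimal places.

Let group 1 = supplier X, group 2 = supplier Y. H0: μ_1 = μ_2; H1: μ_1 < μ_2 (two-sample pooled-variance t-test, left-tailed).
s_p² = [(14−1)·35.5² + (14−1)·47.4²]/(14+14−2) = 1753.5
t = (216 − 245)/√[1753.5·(1/14 + 1/14)] = -1.83
df = n₁ + n₂ − 2 = 26
p-value = P(T ≤ -1.83) ≈ 0.039
Since p ≈ 0.039 < α = 0.05, reject H0; the evidence is statistically significant.

-1.83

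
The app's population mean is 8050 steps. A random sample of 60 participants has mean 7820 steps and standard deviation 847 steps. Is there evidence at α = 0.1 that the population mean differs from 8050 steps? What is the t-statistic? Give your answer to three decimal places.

-2.103

H0: μ = 8050; H1: μ ≠ 8050 (one-sample t-test, two-sided).
t = (x̄ − μ₀)/(s/√n) = (7820 − 8050)/(847/√60) = -2.103
df = n − 1 = 59
Two-sided p-value ≈ 0.040
Since p ≈ 0.040 < α = 0.1, reject H0; the evidence is statistically significant.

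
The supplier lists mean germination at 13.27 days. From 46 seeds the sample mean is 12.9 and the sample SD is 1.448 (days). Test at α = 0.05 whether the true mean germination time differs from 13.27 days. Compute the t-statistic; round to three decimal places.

H0: μ = 13.27; H1: μ ≠ 13.27 (one-sample t-test, two-sided).
t = (x̄ − μ₀)/(s/√n) = (12.9 − 13.27)/(1.448/√46) = -1.733
df = n − 1 = 45
Two-sided p-value ≈ 0.090
Since p ≈ 0.090 > α = 0.05, fail to reject H0; the data do not provide sufficient evidence against H0.

-1.733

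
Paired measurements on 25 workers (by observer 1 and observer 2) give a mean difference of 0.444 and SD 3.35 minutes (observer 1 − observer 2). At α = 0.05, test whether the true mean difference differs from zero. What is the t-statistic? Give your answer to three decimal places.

H0: μ_d = 0; H1: μ_d ≠ 0 (paired t-test on the differences, two-sided).
t = d̄/(s_d/√n) = 0.444/(3.35/√25) = 0.663
df = n − 1 = 24
Two-sided p-value ≈ 0.5138
Since p ≈ 0.5138 > α = 0.05, fail to reject H0; the data do not provide sufficient evidence against H0.

0.663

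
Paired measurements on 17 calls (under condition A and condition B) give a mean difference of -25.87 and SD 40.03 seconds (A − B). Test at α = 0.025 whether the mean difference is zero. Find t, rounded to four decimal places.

-2.6646

H0: μ_d = 0; H1: μ_d ≠ 0 (paired t-test on the differences, two-sided).
t = d̄/(s_d/√n) = -25.87/(40.03/√17) = -2.6646
df = n − 1 = 16
Two-sided p-value ≈ 0.017
Since p ≈ 0.017 < α = 0.025, reject H0; the evidence is statistically significant.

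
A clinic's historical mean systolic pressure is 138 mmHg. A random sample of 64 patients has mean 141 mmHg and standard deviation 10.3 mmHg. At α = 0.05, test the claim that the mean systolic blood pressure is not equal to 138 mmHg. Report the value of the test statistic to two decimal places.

2.33

H0: μ = 138; H1: μ ≠ 138 (one-sample t-test, two-sided).
t = (x̄ − μ₀)/(s/√n) = (141 − 138)/(10.3/√64) = 2.33
df = n − 1 = 63
Two-sided p-value ≈ 0.023
Since p ≈ 0.023 < α = 0.05, reject H0; the data support H1.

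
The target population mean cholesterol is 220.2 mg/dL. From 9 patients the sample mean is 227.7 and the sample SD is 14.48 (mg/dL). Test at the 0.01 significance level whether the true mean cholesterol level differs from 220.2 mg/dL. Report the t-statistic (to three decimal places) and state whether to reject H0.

H0: μ = 220.2; H1: μ ≠ 220.2 (one-sample t-test, two-sided).
t = (x̄ − μ₀)/(s/√n) = (227.7 − 220.2)/(14.48/√9) = 1.554
df = n − 1 = 8
Two-sided p-value ≈ 0.1588
Since p ≈ 0.1588 > α = 0.01, fail to reject H0; the evidence is not statistically significant.

t = 1.554; fail to reject H0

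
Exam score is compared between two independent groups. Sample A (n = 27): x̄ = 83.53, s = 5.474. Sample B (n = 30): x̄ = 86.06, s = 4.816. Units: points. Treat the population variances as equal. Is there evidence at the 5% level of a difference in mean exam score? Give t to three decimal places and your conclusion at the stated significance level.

Let group 1 = sample A, group 2 = sample B. H0: μ_1 = μ_2; H1: μ_1 ≠ μ_2 (two-sample pooled-variance t-test, two-sided).
s_p² = [(27−1)·5.474² + (30−1)·4.816²]/(27+30−2) = 26.3946
t = (83.53 − 86.06)/√[26.3946·(1/27 + 1/30)] = -1.856
df = n₁ + n₂ − 2 = 55
Two-sided p-value ≈ 0.0688
Since p ≈ 0.0688 > α = 0.05, fail to reject H0; the data do not provide sufficient evidence against H0.

t = -1.856; fail to reject H0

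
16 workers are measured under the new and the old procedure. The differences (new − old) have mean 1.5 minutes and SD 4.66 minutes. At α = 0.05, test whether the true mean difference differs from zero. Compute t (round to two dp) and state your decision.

H0: μ_d = 0; H1: μ_d ≠ 0 (paired t-test on the differences, two-sided).
t = d̄/(s_d/√n) = 1.5/(4.66/√16) = 1.29
df = n − 1 = 15
Two-sided p-value ≈ 0.217
Since p ≈ 0.217 > α = 0.05, fail to reject H0; the data do not provide sufficient evidence against H0.

t = 1.29; fail to reject H0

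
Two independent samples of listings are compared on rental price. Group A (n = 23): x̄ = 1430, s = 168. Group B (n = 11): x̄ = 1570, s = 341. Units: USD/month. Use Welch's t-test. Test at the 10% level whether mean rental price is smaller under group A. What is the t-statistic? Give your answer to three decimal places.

Let group 1 = group A, group 2 = group B. H0: μ_1 = μ_2; H1: μ_1 < μ_2 (Welch's two-sample t-test, left-tailed).
t = (x̄_1 − x̄_2)/√(s_1²/n_1 + s_2²/n_2) = (1430 − 1570)/√(168²/23 + 341²/11) = -1.289
Welch–Satterthwaite df ≈ 12.38
p-value = P(T ≤ -1.289) ≈ 0.1105
Since p ≈ 0.1105 > α = 0.1, fail to reject H0; the evidence is not statistically significant.

-1.289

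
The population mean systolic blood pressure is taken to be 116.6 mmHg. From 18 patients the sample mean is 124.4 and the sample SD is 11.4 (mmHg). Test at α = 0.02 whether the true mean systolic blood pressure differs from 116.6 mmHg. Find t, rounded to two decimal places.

2.90

H0: μ = 116.6; H1: μ ≠ 116.6 (one-sample t-test, two-sided).
t = (x̄ − μ₀)/(s/√n) = (124.4 − 116.6)/(11.4/√18) = 2.90
df = n − 1 = 17
Two-sided p-value ≈ 0.010
Since p ≈ 0.010 < α = 0.02, reject H0; the evidence is statistically significant.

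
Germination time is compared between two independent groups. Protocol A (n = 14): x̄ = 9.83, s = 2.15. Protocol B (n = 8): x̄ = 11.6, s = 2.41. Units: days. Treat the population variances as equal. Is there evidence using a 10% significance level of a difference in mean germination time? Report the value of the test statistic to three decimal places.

-1.779

Let group 1 = protocol A, group 2 = protocol B. H0: μ_1 = μ_2; H1: μ_1 ≠ μ_2 (two-sample pooled-variance t-test, two-sided).
s_p² = [(14−1)·2.15² + (8−1)·2.41²]/(14+8−2) = 5.03746
t = (9.83 − 11.6)/√[5.03746·(1/14 + 1/8)] = -1.779
df = n₁ + n₂ − 2 = 20
Two-sided p-value ≈ 0.090
Since p ≈ 0.090 < α = 0.1, reject H0; the evidence is statistically significant.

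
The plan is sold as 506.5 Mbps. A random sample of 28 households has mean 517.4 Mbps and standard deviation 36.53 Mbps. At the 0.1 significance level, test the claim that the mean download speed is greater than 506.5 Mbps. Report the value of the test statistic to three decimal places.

1.579

H0: μ = 506.5; H1: μ > 506.5 (one-sample t-test, right-tailed).
t = (x̄ − μ₀)/(s/√n) = (517.4 − 506.5)/(36.53/√28) = 1.579
df = n − 1 = 27
p-value = P(T ≥ 1.579) ≈ 0.0630
Since p ≈ 0.0630 < α = 0.1, reject H0; the data support H1.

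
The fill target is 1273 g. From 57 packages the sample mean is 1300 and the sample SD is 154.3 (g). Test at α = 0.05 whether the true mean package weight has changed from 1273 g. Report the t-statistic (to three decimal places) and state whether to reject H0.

t = 1.321; fail to reject H0

H0: μ = 1273; H1: μ ≠ 1273 (one-sample t-test, two-sided).
t = (x̄ − μ₀)/(s/√n) = (1300 − 1273)/(154.3/√57) = 1.321
df = n − 1 = 56
Two-sided p-value ≈ 0.1918
Since p ≈ 0.1918 > α = 0.05, fail to reject H0; the data do not provide sufficient evidence against H0.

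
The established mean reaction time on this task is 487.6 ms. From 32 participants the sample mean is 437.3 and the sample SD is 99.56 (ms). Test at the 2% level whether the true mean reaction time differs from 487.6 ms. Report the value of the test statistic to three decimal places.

H0: μ = 487.6; H1: μ ≠ 487.6 (one-sample t-test, two-sided).
t = (x̄ − μ₀)/(s/√n) = (437.3 − 487.6)/(99.56/√32) = -2.858
df = n − 1 = 31
Two-sided p-value ≈ 0.008
Since p ≈ 0.008 < α = 0.02, reject H0; the data support H1.

-2.858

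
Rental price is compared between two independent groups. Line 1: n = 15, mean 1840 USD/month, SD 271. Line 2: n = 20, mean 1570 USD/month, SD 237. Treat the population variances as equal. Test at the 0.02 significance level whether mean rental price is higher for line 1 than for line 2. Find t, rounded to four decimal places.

3.1370

Let group 1 = line 1, group 2 = line 2. H0: μ_1 = μ_2; H1: μ_1 > μ_2 (two-sample pooled-variance t-test, right-tailed).
s_p² = [(15−1)·271² + (20−1)·237²]/(15+20−2) = 63496.5
t = (1840 − 1570)/√[63496.5·(1/15 + 1/20)] = 3.1370
df = n₁ + n₂ − 2 = 33
p-value = P(T ≥ 3.1370) ≈ 0.002
Since p ≈ 0.002 < α = 0.02, reject H0; the data support H1.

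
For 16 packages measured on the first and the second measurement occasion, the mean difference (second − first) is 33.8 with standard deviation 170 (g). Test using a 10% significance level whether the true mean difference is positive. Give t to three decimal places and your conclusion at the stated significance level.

H0: μ_d = 0; H1: μ_d > 0 (paired t-test on the differences, right-tailed).
t = d̄/(s_d/√n) = 33.8/(170/√16) = 0.795
df = n − 1 = 15
p-value = P(T ≥ 0.795) ≈ 0.2194
Since p ≈ 0.2194 > α = 0.1, fail to reject H0; the evidence is not statistically significant.

t = 0.795; fail to reject H0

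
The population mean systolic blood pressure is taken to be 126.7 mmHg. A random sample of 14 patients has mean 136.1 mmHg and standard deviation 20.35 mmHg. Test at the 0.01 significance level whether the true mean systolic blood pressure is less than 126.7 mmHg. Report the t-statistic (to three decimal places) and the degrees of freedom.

H0: μ = 126.7; H1: μ < 126.7 (one-sample t-test, left-tailed).
t = (x̄ − μ₀)/(s/√n) = (136.1 − 126.7)/(20.35/√14) = 1.728
df = n − 1 = 13
p-value = P(T ≤ 1.728) ≈ 0.9462
Since p ≈ 0.9462 > α = 0.01, fail to reject H0; the data do not provide sufficient evidence against H0.

t = 1.728, df = 13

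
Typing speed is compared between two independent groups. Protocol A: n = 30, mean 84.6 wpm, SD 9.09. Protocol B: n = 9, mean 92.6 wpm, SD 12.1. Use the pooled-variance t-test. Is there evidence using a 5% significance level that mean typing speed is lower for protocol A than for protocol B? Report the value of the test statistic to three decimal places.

-2.144

Let group 1 = protocol A, group 2 = protocol B. H0: μ_1 = μ_2; H1: μ_1 < μ_2 (two-sample pooled-variance t-test, left-tailed).
s_p² = [(30−1)·9.09² + (9−1)·12.1²]/(30+9−2) = 96.4188
t = (84.6 − 92.6)/√[96.4188·(1/30 + 1/9)] = -2.144
df = n₁ + n₂ − 2 = 37
p-value = P(T ≤ -2.144) ≈ 0.019
Since p ≈ 0.019 < α = 0.05, reject H0; the data support H1.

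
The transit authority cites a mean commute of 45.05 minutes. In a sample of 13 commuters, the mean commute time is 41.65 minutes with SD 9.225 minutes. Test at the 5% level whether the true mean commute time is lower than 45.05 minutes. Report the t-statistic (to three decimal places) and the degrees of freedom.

H0: μ = 45.05; H1: μ < 45.05 (one-sample t-test, left-tailed).
t = (x̄ − μ₀)/(s/√n) = (41.65 − 45.05)/(9.225/√13) = -1.329
df = n − 1 = 12
p-value = P(T ≤ -1.329) ≈ 0.104
Since p ≈ 0.104 > α = 0.05, fail to reject H0; the data do not provide sufficient evidence against H0.

t = -1.329, df = 12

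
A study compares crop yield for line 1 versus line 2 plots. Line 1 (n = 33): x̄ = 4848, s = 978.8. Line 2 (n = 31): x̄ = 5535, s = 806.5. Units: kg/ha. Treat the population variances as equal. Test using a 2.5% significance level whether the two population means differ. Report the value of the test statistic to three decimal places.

Let group 1 = line 1, group 2 = line 2. H0: μ_1 = μ_2; H1: μ_1 ≠ μ_2 (two-sample pooled-variance t-test, two-sided).
s_p² = [(33−1)·978.8² + (31−1)·806.5²]/(33+31−2) = 809207
t = (4848 − 5535)/√[809207·(1/33 + 1/31)] = -3.053
df = n₁ + n₂ − 2 = 62
Two-sided p-value ≈ 0.003
Since p ≈ 0.003 < α = 0.025, reject H0; the evidence is statistically significant.

-3.053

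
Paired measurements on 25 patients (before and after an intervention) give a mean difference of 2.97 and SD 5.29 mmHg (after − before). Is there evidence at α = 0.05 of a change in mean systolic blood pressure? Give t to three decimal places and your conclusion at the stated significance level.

t = 2.807; reject H0

H0: μ_d = 0; H1: μ_d ≠ 0 (paired t-test on the differences, two-sided).
t = d̄/(s_d/√n) = 2.97/(5.29/√25) = 2.807
df = n − 1 = 24
Two-sided p-value ≈ 0.010
Since p ≈ 0.010 < α = 0.05, reject H0; the data support H1.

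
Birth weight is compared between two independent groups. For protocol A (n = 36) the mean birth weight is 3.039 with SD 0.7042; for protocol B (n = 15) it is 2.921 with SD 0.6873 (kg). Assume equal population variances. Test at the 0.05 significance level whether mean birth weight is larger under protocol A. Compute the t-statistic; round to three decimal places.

Let group 1 = protocol A, group 2 = protocol B. H0: μ_1 = μ_2; H1: μ_1 > μ_2 (two-sample pooled-variance t-test, right-tailed).
s_p² = [(36−1)·0.7042² + (15−1)·0.6873²]/(36+15−2) = 0.489179
t = (3.039 − 2.921)/√[0.489179·(1/36 + 1/15)] = 0.549
df = n₁ + n₂ − 2 = 49
p-value = P(T ≥ 0.549) ≈ 0.293
Since p ≈ 0.293 > α = 0.05, fail to reject H0; the evidence is not statistically significant.

0.549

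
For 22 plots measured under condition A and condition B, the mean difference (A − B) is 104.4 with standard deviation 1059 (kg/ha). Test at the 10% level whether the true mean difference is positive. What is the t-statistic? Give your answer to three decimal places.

0.462

H0: μ_d = 0; H1: μ_d > 0 (paired t-test on the differences, right-tailed).
t = d̄/(s_d/√n) = 104.4/(1059/√22) = 0.462
df = n − 1 = 21
p-value = P(T ≥ 0.462) ≈ 0.3243
Since p ≈ 0.3243 > α = 0.1, fail to reject H0; the data do not provide sufficient evidence against H0.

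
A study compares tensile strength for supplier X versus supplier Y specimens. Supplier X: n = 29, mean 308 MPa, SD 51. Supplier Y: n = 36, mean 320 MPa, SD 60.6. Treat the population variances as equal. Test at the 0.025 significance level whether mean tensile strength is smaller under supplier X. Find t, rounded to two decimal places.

Let group 1 = supplier X, group 2 = supplier Y. H0: μ_1 = μ_2; H1: μ_1 < μ_2 (two-sample pooled-variance t-test, left-tailed).
s_p² = [(29−1)·51² + (36−1)·60.6²]/(29+36−2) = 3196.2
t = (308 − 320)/√[3196.2·(1/29 + 1/36)] = -0.85
df = n₁ + n₂ − 2 = 63
p-value = P(T ≤ -0.85) ≈ 0.1991
Since p ≈ 0.1991 > α = 0.025, fail to reject H0; the data do not provide sufficient evidence against H0.

-0.85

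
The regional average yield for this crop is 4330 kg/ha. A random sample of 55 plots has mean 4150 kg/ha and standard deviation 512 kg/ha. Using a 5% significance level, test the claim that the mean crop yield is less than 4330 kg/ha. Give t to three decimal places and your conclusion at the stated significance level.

H0: μ = 4330; H1: μ < 4330 (one-sample t-test, left-tailed).
t = (x̄ − μ₀)/(s/√n) = (4150 − 4330)/(512/√55) = -2.607
df = n − 1 = 54
p-value = P(T ≤ -2.607) ≈ 0.0059
Since p ≈ 0.0059 < α = 0.05, reject H0; the data support H1.

t = -2.607; reject H0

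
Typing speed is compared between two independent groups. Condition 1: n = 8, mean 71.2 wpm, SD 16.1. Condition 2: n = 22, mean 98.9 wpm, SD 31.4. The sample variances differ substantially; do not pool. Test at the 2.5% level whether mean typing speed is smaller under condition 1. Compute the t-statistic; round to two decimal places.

-3.15

Let group 1 = condition 1, group 2 = condition 2. H0: μ_1 = μ_2; H1: μ_1 < μ_2 (Welch's two-sample t-test, left-tailed).
t = (x̄_1 − x̄_2)/√(s_1²/n_1 + s_2²/n_2) = (71.2 − 98.9)/√(16.1²/8 + 31.4²/22) = -3.15
Welch–Satterthwaite df ≈ 24.28
p-value = P(T ≤ -3.15) ≈ 0.0021
Since p ≈ 0.0021 < α = 0.025, reject H0; the evidence is statistically significant.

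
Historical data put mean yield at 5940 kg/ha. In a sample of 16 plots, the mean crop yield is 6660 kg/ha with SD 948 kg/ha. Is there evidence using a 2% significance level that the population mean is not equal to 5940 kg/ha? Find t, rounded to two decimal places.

3.04

H0: μ = 5940; H1: μ ≠ 5940 (one-sample t-test, two-sided).
t = (x̄ − μ₀)/(s/√n) = (6660 − 5940)/(948/√16) = 3.04
df = n − 1 = 15
Two-sided p-value ≈ 0.008
Since p ≈ 0.008 < α = 0.02, reject H0; the data support H1.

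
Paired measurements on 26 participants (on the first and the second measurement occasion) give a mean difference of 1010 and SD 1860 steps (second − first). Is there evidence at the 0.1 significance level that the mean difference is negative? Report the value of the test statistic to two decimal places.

2.77

H0: μ_d = 0; H1: μ_d < 0 (paired t-test on the differences, left-tailed).
t = d̄/(s_d/√n) = 1010/(1860/√26) = 2.77
df = n − 1 = 25
p-value = P(T ≤ 2.77) ≈ 0.995
Since p ≈ 0.995 > α = 0.1, fail to reject H0; the data do not provide sufficient evidence against H0.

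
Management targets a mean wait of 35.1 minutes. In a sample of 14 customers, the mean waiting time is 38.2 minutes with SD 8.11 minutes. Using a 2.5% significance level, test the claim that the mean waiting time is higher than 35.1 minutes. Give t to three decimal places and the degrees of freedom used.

t = 1.430, df = 13

H0: μ = 35.1; H1: μ > 35.1 (one-sample t-test, right-tailed).
t = (x̄ − μ₀)/(s/√n) = (38.2 − 35.1)/(8.11/√14) = 1.430
df = n − 1 = 13
p-value = P(T ≥ 1.430) ≈ 0.088
Since p ≈ 0.088 > α = 0.025, fail to reject H0; the evidence is not statistically significant.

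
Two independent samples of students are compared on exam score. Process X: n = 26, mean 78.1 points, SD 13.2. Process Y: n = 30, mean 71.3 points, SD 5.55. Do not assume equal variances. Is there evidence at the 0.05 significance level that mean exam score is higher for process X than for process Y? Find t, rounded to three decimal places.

2.446

Let group 1 = process X, group 2 = process Y. H0: μ_1 = μ_2; H1: μ_1 > μ_2 (Welch's two-sample t-test, right-tailed).
t = (x̄_1 − x̄_2)/√(s_1²/n_1 + s_2²/n_2) = (78.1 − 71.3)/√(13.2²/26 + 5.55²/30) = 2.446
Welch–Satterthwaite df ≈ 32.59
p-value = P(T ≥ 2.446) ≈ 0.010
Since p ≈ 0.010 < α = 0.05, reject H0; the data support H1.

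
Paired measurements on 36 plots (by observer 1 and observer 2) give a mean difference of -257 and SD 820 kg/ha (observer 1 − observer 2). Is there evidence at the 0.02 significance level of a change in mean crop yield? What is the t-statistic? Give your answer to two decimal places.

H0: μ_d = 0; H1: μ_d ≠ 0 (paired t-test on the differences, two-sided).
t = d̄/(s_d/√n) = -257/(820/√36) = -1.88
df = n − 1 = 35
Two-sided p-value ≈ 0.068
Since p ≈ 0.068 > α = 0.02, fail to reject H0; the evidence is not statistically significant.

-1.88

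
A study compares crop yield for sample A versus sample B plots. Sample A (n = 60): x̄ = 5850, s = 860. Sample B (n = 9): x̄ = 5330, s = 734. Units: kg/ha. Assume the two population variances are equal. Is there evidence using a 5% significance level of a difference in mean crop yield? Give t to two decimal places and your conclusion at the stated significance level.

t = 1.72; fail to reject H0

Let group 1 = sample A, group 2 = sample B. H0: μ_1 = μ_2; H1: μ_1 ≠ μ_2 (two-sample pooled-variance t-test, two-sided).
s_p² = [(60−1)·860² + (9−1)·734²]/(60+9−2) = 715619
t = (5850 − 5330)/√[715619·(1/60 + 1/9)] = 1.72
df = n₁ + n₂ − 2 = 67
Two-sided p-value ≈ 0.090
Since p ≈ 0.090 > α = 0.05, fail to reject H0; the evidence is not statistically significant.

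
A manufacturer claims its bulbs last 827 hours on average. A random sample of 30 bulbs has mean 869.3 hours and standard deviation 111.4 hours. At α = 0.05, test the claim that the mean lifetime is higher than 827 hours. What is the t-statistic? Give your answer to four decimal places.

H0: μ = 827; H1: μ > 827 (one-sample t-test, right-tailed).
t = (x̄ − μ₀)/(s/√n) = (869.3 − 827)/(111.4/√30) = 2.0798
df = n − 1 = 29
p-value = P(T ≥ 2.0798) ≈ 0.023
Since p ≈ 0.023 < α = 0.05, reject H0; the data support H1.

2.0798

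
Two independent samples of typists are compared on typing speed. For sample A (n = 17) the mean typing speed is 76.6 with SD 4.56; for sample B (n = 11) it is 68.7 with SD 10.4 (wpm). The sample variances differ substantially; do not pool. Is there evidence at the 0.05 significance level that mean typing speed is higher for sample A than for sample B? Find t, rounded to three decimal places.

Let group 1 = sample A, group 2 = sample B. H0: μ_1 = μ_2; H1: μ_1 > μ_2 (Welch's two-sample t-test, right-tailed).
t = (x̄_1 − x̄_2)/√(s_1²/n_1 + s_2²/n_2) = (76.6 − 68.7)/√(4.56²/17 + 10.4²/11) = 2.376
Welch–Satterthwaite df ≈ 12.52
p-value = P(T ≥ 2.376) ≈ 0.0171
Since p ≈ 0.0171 < α = 0.05, reject H0; the data support H1.

2.376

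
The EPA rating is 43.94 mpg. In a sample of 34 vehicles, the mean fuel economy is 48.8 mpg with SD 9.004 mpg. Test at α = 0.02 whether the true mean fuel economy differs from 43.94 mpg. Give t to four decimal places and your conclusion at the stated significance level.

H0: μ = 43.94; H1: μ ≠ 43.94 (one-sample t-test, two-sided).
t = (x̄ − μ₀)/(s/√n) = (48.8 − 43.94)/(9.004/√34) = 3.1473
df = n − 1 = 33
Two-sided p-value ≈ 0.0035
Since p ≈ 0.0035 < α = 0.02, reject H0; the evidence is statistically significant.

t = 3.1473; reject H0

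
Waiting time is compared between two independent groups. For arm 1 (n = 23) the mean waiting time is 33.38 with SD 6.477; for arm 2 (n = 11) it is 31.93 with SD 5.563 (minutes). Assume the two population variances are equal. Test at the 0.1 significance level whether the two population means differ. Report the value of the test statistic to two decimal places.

0.64

Let group 1 = arm 1, group 2 = arm 2. H0: μ_1 = μ_2; H1: μ_1 ≠ μ_2 (two-sample pooled-variance t-test, two-sided).
s_p² = [(23−1)·6.477² + (11−1)·5.563²]/(23+11−2) = 38.5126
t = (33.38 − 31.93)/√[38.5126·(1/23 + 1/11)] = 0.64
df = n₁ + n₂ − 2 = 32
Two-sided p-value ≈ 0.5284
Since p ≈ 0.5284 > α = 0.1, fail to reject H0; the data do not provide sufficient evidence against H0.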